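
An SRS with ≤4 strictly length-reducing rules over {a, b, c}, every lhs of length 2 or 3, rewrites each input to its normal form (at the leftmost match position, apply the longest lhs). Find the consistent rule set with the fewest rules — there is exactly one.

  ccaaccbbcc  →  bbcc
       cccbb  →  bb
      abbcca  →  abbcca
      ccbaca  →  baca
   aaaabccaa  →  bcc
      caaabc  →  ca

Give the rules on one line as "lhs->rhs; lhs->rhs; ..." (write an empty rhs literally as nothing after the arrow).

aa->; abc->a; cb->b

  | ccaaccbbcc => ccccbbcc => cccbbcc => ccbbcc => cbbcc => bbcc
  | cccbb => ccbb => cbb => bb
  | abbcca
  | ccbaca => cbaca => baca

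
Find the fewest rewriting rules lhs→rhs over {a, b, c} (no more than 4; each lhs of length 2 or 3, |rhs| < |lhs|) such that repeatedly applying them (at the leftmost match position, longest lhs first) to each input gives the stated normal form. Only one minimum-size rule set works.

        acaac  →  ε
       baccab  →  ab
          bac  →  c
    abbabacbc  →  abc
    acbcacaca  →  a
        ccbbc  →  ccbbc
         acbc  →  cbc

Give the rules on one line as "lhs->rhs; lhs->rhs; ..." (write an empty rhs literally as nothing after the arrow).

  | acaac => caac => aac => ε
  | baccab => accab => ccab => cab => ab
  | bac => ac => c
  | abbabacbc => ababacbc => aabacbc => aaacbc => abc

aac->; ac->c; ba->a; ca->a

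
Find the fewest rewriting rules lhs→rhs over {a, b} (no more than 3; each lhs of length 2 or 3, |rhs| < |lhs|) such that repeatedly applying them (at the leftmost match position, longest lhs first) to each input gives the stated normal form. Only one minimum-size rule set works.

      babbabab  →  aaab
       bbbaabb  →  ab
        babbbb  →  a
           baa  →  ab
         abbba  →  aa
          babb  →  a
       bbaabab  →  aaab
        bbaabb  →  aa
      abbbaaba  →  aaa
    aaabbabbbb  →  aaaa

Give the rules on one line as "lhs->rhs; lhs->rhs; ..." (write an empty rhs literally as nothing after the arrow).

ba->a; baa->ab; bb->

  | babbabab => abbabab => aabab => aaab
  | bbbaabb => baabb => abbb => ab
  | babbbb => abbbb => abb => a
  | baa => ab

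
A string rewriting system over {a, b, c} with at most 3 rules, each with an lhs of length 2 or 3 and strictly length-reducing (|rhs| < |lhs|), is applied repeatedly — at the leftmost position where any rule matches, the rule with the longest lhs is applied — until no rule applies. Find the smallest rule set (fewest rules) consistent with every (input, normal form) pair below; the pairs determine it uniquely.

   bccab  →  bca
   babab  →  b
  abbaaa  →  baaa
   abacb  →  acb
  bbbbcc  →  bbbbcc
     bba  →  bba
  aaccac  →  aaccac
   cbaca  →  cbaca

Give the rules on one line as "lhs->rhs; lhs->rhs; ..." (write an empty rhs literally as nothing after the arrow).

  | bccab => bca
  | babab => bab => b
  | abbaaa => baaa
  | abacb => acb

ab->; cab->a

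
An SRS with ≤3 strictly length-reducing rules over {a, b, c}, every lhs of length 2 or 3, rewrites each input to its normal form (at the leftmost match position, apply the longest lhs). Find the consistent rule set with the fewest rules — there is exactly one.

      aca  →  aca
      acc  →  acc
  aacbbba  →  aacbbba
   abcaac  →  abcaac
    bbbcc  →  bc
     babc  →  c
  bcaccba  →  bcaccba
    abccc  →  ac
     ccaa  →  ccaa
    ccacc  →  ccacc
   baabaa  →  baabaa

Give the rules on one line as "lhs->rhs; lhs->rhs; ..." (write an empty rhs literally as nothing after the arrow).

  | aca
  | acc
  | aacbbba
  | abcaac

bab->; bbc->; bcc->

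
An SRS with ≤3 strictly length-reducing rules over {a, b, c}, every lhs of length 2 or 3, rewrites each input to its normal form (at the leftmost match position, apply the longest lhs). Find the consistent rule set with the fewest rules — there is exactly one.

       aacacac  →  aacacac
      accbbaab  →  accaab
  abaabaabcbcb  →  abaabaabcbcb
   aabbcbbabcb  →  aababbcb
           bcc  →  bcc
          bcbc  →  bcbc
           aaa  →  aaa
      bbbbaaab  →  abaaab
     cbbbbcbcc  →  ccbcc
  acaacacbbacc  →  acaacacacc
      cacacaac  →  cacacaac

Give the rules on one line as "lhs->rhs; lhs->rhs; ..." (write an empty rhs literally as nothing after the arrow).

  | aacacac
  | accbbaab => accaab
  | abaabaabcbcb
  | aabbcbbabcb => aabbcabcb => aababbcb

bbb->a; bca->ab; cbb->c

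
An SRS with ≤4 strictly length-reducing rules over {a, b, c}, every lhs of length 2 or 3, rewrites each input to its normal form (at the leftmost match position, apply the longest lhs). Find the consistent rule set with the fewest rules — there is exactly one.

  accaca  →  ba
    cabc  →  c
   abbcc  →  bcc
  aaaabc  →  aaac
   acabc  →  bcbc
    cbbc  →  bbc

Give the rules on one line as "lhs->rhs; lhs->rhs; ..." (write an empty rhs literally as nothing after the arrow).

ab->; aca->bc; ca->a; cbb->bb

  | accaca => acaca => bcca => bca => ba
  | cabc => abc => c
  | abbcc => bcc
  | aaaabc => aaac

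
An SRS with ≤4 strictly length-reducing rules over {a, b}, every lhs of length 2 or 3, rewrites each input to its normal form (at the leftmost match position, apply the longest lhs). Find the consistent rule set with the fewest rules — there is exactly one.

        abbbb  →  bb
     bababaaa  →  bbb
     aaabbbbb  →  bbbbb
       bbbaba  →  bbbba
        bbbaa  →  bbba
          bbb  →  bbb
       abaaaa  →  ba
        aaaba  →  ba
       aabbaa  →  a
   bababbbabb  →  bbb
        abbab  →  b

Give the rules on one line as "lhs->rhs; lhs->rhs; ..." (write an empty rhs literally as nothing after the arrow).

aa->a; aaa->; ab->b; abb->

  | abbbb => bb
  | bababaaa => bbabaaa => bbbaaa => bbb
  | aaabbbbb => bbbbb
  | bbbaba => bbbba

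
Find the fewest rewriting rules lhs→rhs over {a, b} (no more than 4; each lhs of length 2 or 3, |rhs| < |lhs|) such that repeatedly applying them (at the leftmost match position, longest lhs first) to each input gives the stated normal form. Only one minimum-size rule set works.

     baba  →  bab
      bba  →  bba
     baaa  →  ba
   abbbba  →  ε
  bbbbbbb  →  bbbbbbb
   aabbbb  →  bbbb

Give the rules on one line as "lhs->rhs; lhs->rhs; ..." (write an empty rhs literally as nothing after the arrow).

  | baba => bab
  | bba
  | baaa => ba
  | abbbba => abba => aa => ε

aa->; aba->ab; abb->a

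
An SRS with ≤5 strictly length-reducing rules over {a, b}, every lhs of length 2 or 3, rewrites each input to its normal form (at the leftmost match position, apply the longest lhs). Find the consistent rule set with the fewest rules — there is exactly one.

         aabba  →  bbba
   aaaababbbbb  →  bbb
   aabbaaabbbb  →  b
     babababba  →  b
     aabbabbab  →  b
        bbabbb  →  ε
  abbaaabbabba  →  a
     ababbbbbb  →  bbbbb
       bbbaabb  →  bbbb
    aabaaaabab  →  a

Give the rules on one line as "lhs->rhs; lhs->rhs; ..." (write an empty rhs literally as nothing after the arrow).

  | aabba => bbba
  | aaaababbbbb => baababbbbb => babbbbb => abbbb => bbb
  | aabbaaabbbb => bbbaaabbbb => bbabbbb => babbb => abb => b
  | babababba => aababba => bbabba => baba => aa => b

aa->b; ab->; baa->; bab->a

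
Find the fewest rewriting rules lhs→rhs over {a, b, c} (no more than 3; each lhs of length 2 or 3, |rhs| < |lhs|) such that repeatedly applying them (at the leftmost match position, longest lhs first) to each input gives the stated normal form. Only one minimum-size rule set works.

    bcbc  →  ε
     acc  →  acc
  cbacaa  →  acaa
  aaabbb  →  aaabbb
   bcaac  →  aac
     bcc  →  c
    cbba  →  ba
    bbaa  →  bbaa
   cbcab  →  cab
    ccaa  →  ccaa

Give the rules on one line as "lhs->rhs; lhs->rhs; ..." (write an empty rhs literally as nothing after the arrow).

bc->; cb->

  | bcbc => bc => ε
  | acc
  | cbacaa => acaa
  | aaabbb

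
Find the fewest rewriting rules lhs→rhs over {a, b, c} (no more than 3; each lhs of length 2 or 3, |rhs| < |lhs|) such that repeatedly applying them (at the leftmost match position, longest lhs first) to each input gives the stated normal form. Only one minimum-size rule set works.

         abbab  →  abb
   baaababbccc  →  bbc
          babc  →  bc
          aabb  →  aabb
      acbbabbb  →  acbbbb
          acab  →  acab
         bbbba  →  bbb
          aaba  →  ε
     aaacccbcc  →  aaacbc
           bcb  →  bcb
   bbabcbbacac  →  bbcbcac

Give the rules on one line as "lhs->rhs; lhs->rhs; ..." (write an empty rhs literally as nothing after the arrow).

  | abbab => abb
  | baaababbccc => aababbccc => ababbccc => babbccc => bbccc => bbcc => bbc
  | babc => bc
  | aabb

aba->ba; ba->; cc->c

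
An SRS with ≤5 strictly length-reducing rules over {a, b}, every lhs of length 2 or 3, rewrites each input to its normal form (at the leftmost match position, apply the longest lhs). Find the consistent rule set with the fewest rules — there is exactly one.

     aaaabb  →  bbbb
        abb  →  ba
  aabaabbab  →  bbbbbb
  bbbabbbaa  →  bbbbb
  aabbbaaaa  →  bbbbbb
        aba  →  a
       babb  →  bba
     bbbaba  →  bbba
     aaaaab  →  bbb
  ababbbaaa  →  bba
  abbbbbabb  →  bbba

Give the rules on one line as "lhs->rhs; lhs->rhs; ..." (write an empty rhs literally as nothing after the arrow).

  | aaaabb => baabb => bbbb
  | abb => ba
  | aabaabbab => bbaabbab => bbbbbab => bbbbbb
  | bbbabbbaa => bbbbabaa => bbbbaa => bbbbb

aa->b; ab->b; aba->a; abb->ba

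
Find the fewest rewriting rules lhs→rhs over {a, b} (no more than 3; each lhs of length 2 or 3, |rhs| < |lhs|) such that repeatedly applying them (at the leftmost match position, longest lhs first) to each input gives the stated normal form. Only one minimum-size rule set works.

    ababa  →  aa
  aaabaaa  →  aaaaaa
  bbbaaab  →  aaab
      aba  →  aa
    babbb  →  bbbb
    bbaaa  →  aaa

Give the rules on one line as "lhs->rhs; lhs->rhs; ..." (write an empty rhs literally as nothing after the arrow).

  | ababa => abba => aba => aa
  | aaabaaa => aaaaaa
  | bbbaaab => bbaaab => baaab => aaab
  | aba => aa

ba->a; bab->bb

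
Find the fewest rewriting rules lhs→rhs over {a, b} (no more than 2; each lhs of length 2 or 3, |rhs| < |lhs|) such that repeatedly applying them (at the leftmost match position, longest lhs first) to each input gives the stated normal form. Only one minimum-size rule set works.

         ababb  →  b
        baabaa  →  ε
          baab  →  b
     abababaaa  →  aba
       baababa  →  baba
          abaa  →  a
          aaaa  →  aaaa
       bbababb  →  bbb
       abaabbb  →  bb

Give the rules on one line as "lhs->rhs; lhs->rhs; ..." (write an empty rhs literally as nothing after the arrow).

  | ababb => abb => b
  | baabaa => baa => ε
  | baab => b
  | abababaaa => ababaa => aba

abb->b; baa->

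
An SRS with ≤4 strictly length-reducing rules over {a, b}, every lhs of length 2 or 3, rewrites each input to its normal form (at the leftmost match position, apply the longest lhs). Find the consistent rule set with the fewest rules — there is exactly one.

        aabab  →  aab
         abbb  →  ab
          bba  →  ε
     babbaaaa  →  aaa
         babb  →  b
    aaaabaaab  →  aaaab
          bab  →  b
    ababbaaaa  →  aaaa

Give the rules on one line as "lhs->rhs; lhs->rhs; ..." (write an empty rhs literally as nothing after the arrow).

ba->b; bb->b; bba->

  | aabab => aabb => aab
  | abbb => abb => ab
  | bba => ε
  | babbaaaa => bbbaaaa => bbaaaa => aaa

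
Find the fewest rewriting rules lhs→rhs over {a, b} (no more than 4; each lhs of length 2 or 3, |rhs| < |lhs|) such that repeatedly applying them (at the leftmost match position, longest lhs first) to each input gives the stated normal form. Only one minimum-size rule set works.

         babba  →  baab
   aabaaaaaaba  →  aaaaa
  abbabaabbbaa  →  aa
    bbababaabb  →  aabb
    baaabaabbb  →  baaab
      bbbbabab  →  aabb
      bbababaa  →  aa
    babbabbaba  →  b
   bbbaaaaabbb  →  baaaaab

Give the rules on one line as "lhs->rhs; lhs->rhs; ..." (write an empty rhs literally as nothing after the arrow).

  | babba => baab
  | aabaaaaaaba => aaaaaaba => aaaaa
  | abbabaabbbaa => aabbaabbbaa => aaababbbaa => aabbbaa => aabaa => aa
  | bbababaabb => abbabaabb => aabbaabb => aaababb => aabb

aba->; bba->ab; bbb->b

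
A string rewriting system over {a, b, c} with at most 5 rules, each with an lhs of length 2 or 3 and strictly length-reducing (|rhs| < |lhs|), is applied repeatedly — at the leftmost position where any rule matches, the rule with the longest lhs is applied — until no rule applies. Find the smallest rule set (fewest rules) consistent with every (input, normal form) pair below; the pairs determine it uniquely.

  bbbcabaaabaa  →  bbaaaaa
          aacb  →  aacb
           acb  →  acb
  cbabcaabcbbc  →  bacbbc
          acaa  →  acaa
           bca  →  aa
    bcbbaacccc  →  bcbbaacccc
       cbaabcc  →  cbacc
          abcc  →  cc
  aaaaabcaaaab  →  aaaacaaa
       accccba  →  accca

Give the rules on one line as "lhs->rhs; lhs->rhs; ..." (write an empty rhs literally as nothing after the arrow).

  | bbbcabaaabaa => bbaabaaabaa => bbaaaabaa => bbaaaaa
  | aacb
  | acb
  | cbabcaabcbbc => cbcaabcbbc => baabcbbc => bacbbc

ab->; bca->aa; cbc->b; ccb->c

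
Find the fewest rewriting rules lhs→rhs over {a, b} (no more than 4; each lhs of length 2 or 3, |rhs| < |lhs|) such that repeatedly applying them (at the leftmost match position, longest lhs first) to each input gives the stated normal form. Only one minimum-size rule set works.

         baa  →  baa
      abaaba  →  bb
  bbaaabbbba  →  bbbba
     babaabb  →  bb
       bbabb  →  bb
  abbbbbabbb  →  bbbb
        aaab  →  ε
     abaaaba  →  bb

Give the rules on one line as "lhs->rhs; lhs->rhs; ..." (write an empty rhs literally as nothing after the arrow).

aab->ab; ab->; aba->b; abb->

  | baa
  | abaaba => baba => bb
  | bbaaabbbba => bbaabbbba => bbabbbba => bbbba
  | babaabb => bbabb => bb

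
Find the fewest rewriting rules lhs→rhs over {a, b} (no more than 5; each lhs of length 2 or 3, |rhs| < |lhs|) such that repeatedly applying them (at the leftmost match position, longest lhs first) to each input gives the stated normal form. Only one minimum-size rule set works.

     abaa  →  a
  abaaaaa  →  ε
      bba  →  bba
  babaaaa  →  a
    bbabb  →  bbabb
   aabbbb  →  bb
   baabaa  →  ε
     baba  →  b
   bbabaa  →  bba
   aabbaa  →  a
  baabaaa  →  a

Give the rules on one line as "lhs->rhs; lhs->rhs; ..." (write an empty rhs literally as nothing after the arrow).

aa->b; aba->; baa->; bbb->ab

  | abaa => a
  | abaaaaa => aaaa => baa => ε
  | bba
  | babaaaa => baaa => a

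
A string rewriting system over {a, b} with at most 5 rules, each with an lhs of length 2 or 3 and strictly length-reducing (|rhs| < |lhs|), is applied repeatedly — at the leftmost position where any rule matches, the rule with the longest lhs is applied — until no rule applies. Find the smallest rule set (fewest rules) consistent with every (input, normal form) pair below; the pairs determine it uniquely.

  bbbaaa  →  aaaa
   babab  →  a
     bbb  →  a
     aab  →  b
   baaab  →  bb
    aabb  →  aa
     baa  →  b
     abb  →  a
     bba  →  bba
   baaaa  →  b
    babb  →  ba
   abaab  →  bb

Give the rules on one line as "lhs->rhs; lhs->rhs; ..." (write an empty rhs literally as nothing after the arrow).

  | bbbaaa => aaaa
  | babab => bbab => bbb => a
  | bbb => a
  | aab => ab => b

ab->b; abb->a; baa->b; bbb->a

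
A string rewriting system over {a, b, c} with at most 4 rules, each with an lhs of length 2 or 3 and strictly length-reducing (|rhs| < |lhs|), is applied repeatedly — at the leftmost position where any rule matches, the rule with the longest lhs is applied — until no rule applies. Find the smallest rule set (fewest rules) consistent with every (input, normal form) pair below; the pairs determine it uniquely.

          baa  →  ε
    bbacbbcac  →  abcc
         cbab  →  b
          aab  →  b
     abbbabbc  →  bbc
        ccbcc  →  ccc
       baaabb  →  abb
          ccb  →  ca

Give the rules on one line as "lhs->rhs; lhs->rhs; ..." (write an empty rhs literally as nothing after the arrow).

aa->; ac->c; ba->a; cb->a

  | baa => aa => ε
  | bbacbbcac => bacbbcac => acbbcac => cbbcac => abcac => abcc
  | cbab => aab => b
  | aab => b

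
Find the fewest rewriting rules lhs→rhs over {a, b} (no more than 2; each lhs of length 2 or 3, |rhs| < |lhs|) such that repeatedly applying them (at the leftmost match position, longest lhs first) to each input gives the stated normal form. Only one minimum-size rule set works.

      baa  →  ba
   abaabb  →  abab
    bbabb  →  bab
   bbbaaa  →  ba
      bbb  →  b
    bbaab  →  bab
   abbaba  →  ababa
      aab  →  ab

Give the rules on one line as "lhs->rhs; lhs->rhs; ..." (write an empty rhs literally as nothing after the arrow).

  | baa => ba
  | abaabb => ababb => abab
  | bbabb => babb => bab
  | bbbaaa => bbaaa => baaa => baa => ba

aa->a; bb->b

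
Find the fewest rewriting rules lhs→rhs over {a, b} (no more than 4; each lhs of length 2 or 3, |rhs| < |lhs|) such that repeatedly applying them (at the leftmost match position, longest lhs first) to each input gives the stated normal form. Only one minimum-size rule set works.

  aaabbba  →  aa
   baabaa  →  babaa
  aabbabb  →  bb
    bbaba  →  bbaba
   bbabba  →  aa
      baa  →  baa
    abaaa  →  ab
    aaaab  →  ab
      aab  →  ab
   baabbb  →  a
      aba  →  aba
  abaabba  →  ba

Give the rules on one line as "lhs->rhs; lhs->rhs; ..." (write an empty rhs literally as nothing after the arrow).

aaa->; aab->ab; abb->b; bbb->a

  | aaabbba => bbba => aa
  | baabaa => babaa
  | aabbabb => abbabb => babb => bb
  | bbaba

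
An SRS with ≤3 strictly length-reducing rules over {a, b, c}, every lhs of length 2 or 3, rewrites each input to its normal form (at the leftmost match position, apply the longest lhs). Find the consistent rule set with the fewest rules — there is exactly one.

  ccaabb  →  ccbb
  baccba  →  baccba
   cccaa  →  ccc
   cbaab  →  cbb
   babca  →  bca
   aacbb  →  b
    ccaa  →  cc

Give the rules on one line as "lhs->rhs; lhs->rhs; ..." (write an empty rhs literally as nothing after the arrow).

  | ccaabb => ccbb
  | baccba
  | cccaa => ccc
  | cbaab => cbb

aa->; aac->a; ab->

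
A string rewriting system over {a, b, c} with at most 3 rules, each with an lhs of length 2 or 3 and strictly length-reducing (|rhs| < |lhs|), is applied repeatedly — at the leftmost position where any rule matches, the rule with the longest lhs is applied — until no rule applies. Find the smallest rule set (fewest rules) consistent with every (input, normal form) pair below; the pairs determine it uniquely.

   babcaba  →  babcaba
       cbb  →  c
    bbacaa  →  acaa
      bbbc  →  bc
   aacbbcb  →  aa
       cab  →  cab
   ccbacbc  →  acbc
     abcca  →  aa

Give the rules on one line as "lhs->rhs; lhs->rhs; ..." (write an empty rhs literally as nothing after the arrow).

bb->; cc->b

  | babcaba
  | cbb => c
  | bbacaa => acaa
  | bbbc => bc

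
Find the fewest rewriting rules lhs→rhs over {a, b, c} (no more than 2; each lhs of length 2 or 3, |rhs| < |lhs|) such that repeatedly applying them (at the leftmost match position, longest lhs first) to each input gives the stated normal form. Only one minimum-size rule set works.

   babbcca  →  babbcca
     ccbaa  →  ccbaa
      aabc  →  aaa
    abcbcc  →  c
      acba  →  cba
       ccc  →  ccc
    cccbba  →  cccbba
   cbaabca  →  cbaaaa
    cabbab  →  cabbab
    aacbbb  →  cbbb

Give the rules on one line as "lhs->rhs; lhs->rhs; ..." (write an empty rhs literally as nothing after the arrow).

  | babbcca
  | ccbaa
  | aabc => aaa
  | abcbcc => aabcc => aaac => aac => ac => c

abc->aa; ac->c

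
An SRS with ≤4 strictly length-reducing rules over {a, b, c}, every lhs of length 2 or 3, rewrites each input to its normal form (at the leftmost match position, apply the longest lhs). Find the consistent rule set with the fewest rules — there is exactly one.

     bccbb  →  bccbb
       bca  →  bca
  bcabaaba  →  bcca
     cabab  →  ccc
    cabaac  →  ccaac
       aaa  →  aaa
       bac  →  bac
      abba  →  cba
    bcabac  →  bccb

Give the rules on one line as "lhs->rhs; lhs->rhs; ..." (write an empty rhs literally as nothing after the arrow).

aab->; ab->c; cac->cb

  | bccbb
  | bca
  | bcabaaba => bccaaba => bcca
  | cabab => ccab => ccc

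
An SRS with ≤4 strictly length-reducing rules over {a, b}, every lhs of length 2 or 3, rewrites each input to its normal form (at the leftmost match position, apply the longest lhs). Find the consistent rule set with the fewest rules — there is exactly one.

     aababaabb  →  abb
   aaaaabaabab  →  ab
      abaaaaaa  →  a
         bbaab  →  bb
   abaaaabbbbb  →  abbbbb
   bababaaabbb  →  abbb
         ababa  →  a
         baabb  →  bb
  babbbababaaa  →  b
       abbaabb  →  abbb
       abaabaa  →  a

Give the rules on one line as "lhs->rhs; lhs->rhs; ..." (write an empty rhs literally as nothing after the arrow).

aa->a; ba->; baa->

  | aababaabb => ababaabb => abaabb => abb
  | aaaaabaabab => aaaabaabab => aaabaabab => aabaabab => abaabab => abab => ab
  | abaaaaaa => aaaaa => aaaa => aaa => aa => a
  | bbaab => bb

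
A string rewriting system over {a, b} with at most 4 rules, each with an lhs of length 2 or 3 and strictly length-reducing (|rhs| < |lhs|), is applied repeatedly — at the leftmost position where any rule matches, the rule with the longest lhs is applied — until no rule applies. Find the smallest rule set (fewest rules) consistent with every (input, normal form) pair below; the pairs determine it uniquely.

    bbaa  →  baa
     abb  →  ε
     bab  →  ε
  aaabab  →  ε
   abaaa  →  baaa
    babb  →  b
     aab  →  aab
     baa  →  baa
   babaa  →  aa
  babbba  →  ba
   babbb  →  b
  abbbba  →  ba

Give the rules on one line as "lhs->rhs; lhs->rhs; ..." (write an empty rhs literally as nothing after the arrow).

aba->ba; abb->; bab->; bb->b

  | bbaa => baa
  | abb => ε
  | bab => ε
  | aaabab => aabab => abab => bab => ε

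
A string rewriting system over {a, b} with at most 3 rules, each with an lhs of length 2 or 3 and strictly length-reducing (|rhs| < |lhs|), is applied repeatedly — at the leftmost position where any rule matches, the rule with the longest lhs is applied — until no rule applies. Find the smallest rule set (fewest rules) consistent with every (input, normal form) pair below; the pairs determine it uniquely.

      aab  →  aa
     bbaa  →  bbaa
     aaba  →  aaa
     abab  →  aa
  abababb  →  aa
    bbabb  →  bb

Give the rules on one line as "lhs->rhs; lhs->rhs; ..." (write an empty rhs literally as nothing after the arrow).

  | aab => aa
  | bbaa
  | aaba => aaa
  | abab => aab => aa

ab->a; abb->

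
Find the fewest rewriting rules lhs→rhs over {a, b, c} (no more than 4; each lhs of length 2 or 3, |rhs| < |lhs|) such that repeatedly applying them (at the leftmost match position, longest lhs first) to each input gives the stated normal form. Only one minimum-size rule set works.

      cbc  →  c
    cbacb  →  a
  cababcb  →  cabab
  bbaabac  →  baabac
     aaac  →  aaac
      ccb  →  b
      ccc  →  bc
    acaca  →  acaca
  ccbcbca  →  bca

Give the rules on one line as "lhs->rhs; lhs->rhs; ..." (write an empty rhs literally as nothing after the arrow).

bb->b; cb->; cc->b

  | cbc => c
  | cbacb => acb => a
  | cababcb => cabab
  | bbaabac => baabac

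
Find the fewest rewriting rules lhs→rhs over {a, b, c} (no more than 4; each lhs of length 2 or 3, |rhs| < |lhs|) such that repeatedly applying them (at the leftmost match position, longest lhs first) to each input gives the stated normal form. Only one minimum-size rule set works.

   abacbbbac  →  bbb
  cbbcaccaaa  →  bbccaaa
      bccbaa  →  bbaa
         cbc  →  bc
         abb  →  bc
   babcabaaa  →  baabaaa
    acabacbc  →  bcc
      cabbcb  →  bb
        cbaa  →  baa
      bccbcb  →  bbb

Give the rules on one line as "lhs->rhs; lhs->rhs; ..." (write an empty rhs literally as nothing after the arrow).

abb->bc; abc->a; ac->; cb->b

  | abacbbbac => abbbbac => bcbbac => bbbac => bbb
  | cbbcaccaaa => bbcaccaaa => bbccaaa
  | bccbaa => bcbaa => bbaa
  | cbc => bc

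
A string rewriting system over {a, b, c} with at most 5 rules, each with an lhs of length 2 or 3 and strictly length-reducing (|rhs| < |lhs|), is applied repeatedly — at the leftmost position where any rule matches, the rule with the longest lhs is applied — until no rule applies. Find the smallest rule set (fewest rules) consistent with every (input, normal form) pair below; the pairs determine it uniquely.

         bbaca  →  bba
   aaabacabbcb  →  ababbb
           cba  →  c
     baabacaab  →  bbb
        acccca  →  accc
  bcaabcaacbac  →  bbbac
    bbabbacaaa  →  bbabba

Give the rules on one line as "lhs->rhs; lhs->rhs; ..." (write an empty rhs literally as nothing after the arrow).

  | bbaca => bba
  | aaabacabbcb => abacabbcb => ababbcb => ababbb
  | cba => c
  | baabacaab => bbacaab => bbaab => bbb

aa->; bc->b; ca->; cba->c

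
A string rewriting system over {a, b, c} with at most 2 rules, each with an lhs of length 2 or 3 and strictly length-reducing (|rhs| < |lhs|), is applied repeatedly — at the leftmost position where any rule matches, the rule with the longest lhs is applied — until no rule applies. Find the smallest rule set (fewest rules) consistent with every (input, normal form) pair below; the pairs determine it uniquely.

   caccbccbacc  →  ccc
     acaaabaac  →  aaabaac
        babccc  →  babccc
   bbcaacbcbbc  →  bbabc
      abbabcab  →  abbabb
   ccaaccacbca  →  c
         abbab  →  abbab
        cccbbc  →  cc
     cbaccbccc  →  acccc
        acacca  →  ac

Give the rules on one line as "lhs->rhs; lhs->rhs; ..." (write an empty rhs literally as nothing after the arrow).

ca->; cb->

  | caccbccbacc => ccbccbacc => cccbacc => ccacc => ccc
  | acaaabaac => aaabaac
  | babccc
  | bbcaacbcbbc => bbacbcbbc => bbacbbc => bbabc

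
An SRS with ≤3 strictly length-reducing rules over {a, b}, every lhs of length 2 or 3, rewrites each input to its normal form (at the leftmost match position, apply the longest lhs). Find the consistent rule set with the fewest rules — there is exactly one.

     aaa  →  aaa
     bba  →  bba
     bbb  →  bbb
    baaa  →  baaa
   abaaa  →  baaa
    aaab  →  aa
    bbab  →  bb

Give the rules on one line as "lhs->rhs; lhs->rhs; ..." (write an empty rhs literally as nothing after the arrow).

  | aaa
  | bba
  | bbb
  | baaa

ab->; aba->ba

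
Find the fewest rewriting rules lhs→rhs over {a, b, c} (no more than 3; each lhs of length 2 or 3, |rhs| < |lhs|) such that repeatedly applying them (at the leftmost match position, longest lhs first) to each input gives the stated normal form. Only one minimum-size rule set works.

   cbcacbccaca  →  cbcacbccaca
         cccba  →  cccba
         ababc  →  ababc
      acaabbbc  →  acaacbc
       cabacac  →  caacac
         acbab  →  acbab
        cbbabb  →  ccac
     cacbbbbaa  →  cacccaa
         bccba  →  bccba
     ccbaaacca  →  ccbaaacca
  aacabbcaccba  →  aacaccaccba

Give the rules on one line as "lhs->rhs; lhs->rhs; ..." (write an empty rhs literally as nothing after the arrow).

  | cbcacbccaca
  | cccba
  | ababc
  | acaabbbc => acaacbc

bac->ac; bb->c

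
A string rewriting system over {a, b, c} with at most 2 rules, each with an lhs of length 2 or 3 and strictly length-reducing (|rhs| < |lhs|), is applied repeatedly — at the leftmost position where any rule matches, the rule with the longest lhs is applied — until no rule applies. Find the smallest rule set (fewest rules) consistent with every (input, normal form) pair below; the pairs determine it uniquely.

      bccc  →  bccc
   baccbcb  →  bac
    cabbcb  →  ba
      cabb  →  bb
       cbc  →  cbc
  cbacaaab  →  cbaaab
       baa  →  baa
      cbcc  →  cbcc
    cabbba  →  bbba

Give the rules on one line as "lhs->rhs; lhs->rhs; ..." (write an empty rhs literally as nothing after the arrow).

  | bccc
  | baccbcb => bacca => bac
  | cabbcb => bbcb => ba
  | cabb => bb

bcb->a; ca->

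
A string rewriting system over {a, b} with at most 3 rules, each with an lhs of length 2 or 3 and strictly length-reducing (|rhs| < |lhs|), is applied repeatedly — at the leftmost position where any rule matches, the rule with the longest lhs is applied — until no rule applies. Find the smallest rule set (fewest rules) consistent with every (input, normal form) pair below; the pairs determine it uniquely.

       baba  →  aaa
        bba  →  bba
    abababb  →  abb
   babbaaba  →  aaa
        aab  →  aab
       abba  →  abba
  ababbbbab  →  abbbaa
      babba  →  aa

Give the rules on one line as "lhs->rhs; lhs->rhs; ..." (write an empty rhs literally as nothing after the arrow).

aba->a; bab->aa

  | baba => aaa
  | bba
  | abababb => ababb => abb
  | babbaaba => aabaaba => aaaba => aaa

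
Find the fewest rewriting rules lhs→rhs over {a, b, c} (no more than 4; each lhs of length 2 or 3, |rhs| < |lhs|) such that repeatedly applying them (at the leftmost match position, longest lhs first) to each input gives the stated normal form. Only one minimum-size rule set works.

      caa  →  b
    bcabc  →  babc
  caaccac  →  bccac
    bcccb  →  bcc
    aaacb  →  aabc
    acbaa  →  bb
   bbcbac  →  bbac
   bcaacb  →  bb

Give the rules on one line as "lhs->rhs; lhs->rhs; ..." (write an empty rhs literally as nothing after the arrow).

acb->bc; caa->b; cab->ab; cb->

  | caa => b
  | bcabc => babc
  | caaccac => bccac
  | bcccb => bcc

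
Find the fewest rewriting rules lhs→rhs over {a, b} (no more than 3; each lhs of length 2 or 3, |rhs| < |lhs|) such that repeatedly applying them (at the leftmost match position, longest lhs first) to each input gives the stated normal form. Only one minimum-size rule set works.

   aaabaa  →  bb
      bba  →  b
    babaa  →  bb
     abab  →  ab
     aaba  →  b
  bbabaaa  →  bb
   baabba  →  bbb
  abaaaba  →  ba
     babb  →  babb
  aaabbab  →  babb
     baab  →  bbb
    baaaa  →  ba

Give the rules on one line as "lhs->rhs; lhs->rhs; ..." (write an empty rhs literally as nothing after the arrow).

  | aaabaa => babaa => baa => bb
  | bba => b
  | babaa => baa => bb
  | abab => ab

aa->b; aba->a; bba->b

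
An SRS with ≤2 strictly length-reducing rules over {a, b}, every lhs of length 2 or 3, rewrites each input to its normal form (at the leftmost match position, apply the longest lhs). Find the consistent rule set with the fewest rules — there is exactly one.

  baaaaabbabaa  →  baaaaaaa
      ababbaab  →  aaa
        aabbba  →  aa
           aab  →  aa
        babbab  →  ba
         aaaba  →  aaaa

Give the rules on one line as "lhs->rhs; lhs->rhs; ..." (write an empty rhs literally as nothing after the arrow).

ab->a; abb->

  | baaaaabbabaa => baaaaabaa => baaaaaaa
  | ababbaab => aabbaab => aaab => aaa
  | aabbba => aba => aa
  | aab => aa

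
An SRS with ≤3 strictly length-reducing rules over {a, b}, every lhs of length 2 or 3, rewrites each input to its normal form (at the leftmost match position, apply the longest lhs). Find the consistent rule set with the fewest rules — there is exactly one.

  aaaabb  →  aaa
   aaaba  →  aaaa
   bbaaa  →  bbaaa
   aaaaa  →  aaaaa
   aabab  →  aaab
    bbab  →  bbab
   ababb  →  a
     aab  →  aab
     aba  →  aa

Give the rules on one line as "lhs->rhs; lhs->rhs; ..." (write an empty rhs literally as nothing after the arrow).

aba->aa; abb->

  | aaaabb => aaa
  | aaaba => aaaa
  | bbaaa
  | aaaaa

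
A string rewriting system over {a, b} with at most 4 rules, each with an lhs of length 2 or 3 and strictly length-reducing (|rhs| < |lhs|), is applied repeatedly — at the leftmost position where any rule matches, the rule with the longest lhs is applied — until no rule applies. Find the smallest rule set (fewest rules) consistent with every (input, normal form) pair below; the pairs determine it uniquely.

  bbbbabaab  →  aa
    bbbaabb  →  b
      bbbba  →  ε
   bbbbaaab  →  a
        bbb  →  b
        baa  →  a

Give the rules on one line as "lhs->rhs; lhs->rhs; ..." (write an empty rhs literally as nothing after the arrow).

ab->; ba->; bab->a; bb->b

  | bbbbabaab => bbbabaab => bbabaab => babaab => aaab => aa
  | bbbaabb => bbaabb => baabb => abb => b
  | bbbba => bbba => bba => ba => ε
  | bbbbaaab => bbbaaab => bbaaab => baaab => aab => a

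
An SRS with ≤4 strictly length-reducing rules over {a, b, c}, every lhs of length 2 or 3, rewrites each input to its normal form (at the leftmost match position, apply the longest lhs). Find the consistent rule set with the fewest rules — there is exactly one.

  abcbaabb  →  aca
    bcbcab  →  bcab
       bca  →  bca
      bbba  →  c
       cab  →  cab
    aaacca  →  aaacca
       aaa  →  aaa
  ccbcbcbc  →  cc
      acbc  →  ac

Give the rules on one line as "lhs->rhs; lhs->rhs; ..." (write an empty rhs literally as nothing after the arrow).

  | abcbaabb => abaabb => acabb => aca
  | bcbcab => bcab
  | bca
  | bbba => ba => c

ba->c; bb->; cb->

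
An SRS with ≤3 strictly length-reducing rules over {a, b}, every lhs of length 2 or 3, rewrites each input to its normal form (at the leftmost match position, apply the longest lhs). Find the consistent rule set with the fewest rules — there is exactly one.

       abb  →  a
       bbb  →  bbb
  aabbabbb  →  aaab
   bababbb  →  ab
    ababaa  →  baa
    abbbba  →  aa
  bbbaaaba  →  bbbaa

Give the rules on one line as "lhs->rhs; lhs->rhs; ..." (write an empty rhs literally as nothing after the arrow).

  | abb => a
  | bbb
  | aabbabbb => aaabbb => aaab
  | bababbb => abbb => ab

aba->; abb->a; bab->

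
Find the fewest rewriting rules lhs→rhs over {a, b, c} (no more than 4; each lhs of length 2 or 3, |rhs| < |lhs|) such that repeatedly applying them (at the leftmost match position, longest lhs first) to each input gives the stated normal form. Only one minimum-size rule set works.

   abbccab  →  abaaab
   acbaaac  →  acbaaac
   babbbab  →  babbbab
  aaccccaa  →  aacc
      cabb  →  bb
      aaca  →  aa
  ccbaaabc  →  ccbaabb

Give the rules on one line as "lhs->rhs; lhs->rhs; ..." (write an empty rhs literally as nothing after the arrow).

  | abbccab => abaaab
  | acbaaac
  | babbbab
  | aaccccaa => aaccca => aacc

abc->bb; bcc->aa; ca->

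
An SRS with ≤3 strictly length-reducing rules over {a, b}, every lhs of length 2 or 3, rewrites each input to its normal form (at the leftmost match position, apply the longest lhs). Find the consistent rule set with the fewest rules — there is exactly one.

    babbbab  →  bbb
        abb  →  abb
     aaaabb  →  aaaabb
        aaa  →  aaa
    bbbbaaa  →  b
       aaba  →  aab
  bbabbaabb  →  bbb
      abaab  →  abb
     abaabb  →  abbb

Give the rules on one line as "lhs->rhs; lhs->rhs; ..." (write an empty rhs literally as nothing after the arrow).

  | babbbab => bbbab => bbb
  | abb
  | aaaabb
  | aaa

aba->ab; ba->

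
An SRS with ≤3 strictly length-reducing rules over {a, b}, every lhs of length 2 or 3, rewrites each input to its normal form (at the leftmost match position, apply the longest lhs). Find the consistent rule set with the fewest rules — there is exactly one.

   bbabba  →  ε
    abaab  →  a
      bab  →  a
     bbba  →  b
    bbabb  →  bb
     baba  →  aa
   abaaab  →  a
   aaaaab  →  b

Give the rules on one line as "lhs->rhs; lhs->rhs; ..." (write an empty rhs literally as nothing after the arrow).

ab->b; bab->a; bba->

  | bbabba => bba => ε
  | abaab => baab => bab => a
  | bab => a
  | bbba => b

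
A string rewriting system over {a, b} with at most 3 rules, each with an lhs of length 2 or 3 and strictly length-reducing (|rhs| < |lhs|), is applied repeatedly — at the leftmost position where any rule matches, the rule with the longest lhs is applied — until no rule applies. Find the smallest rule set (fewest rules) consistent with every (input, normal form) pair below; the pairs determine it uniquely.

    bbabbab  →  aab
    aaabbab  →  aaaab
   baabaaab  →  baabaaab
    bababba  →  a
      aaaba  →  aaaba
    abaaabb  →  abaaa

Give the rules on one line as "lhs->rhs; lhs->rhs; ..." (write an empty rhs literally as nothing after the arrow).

  | bbabbab => abbab => aab
  | aaabbab => aaaab
  | baabaaab
  | bababba => babba => bba => a

bab->b; bb->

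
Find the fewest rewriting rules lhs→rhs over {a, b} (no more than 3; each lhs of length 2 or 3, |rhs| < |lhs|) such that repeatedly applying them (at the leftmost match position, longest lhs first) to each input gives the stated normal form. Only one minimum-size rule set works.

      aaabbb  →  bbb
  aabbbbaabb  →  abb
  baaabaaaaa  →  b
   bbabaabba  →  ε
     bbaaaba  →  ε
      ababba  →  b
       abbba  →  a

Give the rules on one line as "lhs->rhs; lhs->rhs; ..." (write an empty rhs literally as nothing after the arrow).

aa->b; ba->; bba->a

  | aaabbb => babbb => bbb
  | aabbbbaabb => bbbbbaabb => bbbaabb => baabb => abb
  | baaabaaaaa => aabaaaaa => bbaaaaa => aaaaa => baaa => aa => b
  | bbabaabba => abaabba => aabba => bbba => ba => ε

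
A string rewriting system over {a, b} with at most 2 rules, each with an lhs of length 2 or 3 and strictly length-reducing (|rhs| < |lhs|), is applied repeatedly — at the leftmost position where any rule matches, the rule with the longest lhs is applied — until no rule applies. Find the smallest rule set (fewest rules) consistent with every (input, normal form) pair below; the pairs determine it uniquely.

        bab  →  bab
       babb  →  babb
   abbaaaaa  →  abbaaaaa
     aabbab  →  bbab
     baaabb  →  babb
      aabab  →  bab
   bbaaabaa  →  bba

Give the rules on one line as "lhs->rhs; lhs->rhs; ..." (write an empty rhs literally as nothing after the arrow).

aab->b; aba->

  | bab
  | babb
  | abbaaaaa
  | aabbab => bbab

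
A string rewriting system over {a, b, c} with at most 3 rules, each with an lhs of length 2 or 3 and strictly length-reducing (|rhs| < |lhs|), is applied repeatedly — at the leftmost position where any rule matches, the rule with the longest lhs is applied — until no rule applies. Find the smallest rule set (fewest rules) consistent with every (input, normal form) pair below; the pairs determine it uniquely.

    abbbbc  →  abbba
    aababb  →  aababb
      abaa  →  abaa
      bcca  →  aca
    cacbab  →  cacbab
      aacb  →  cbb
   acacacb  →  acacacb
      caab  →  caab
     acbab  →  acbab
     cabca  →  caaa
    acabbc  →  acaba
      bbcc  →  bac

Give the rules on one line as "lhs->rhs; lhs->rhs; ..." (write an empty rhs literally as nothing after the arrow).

  | abbbbc => abbba
  | aababb
  | abaa
  | bcca => aca

aac->cb; bc->a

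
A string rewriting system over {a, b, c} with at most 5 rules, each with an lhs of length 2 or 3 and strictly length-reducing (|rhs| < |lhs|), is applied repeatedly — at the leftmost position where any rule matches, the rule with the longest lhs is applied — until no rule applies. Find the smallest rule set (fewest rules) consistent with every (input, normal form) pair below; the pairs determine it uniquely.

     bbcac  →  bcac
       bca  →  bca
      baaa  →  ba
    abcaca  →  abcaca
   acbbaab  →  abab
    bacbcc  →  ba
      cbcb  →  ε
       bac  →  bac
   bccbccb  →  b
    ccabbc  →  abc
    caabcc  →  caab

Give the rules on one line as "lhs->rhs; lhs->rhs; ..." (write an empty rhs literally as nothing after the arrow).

  | bbcac => bcac
  | bca
  | baaa => baa => ba
  | abcaca

baa->ba; bb->b; cb->; cc->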